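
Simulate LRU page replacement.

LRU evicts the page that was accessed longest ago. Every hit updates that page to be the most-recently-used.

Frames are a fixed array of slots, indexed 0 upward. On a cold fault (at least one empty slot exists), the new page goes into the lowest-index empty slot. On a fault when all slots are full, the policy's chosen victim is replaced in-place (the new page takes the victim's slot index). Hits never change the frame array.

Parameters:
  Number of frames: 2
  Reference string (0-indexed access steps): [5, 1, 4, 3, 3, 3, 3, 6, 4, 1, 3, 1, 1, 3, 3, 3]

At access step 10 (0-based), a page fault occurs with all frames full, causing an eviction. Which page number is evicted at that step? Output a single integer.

Answer: 4

Derivation:
Step 0: ref 5 -> FAULT, frames=[5,-]
Step 1: ref 1 -> FAULT, frames=[5,1]
Step 2: ref 4 -> FAULT, evict 5, frames=[4,1]
Step 3: ref 3 -> FAULT, evict 1, frames=[4,3]
Step 4: ref 3 -> HIT, frames=[4,3]
Step 5: ref 3 -> HIT, frames=[4,3]
Step 6: ref 3 -> HIT, frames=[4,3]
Step 7: ref 6 -> FAULT, evict 4, frames=[6,3]
Step 8: ref 4 -> FAULT, evict 3, frames=[6,4]
Step 9: ref 1 -> FAULT, evict 6, frames=[1,4]
Step 10: ref 3 -> FAULT, evict 4, frames=[1,3]
At step 10: evicted page 4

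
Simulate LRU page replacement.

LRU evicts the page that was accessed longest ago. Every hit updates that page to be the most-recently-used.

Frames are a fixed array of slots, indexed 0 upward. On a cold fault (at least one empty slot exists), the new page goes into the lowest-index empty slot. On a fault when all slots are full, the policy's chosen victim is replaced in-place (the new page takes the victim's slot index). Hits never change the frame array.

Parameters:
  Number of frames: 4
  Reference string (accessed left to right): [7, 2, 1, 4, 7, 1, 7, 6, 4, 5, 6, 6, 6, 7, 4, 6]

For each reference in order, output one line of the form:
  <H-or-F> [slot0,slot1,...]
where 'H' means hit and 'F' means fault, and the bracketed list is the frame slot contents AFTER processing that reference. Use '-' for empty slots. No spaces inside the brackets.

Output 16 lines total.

F [7,-,-,-]
F [7,2,-,-]
F [7,2,1,-]
F [7,2,1,4]
H [7,2,1,4]
H [7,2,1,4]
H [7,2,1,4]
F [7,6,1,4]
H [7,6,1,4]
F [7,6,5,4]
H [7,6,5,4]
H [7,6,5,4]
H [7,6,5,4]
H [7,6,5,4]
H [7,6,5,4]
H [7,6,5,4]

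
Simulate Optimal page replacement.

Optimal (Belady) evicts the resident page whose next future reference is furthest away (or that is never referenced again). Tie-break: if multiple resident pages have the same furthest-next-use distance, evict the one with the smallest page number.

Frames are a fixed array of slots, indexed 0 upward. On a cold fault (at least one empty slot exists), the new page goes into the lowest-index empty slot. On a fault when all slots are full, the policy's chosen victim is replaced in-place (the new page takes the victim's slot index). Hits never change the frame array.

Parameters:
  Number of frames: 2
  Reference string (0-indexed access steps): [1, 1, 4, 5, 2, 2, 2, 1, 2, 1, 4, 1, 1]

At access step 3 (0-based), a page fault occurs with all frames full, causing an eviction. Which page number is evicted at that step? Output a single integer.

Answer: 4

Derivation:
Step 0: ref 1 -> FAULT, frames=[1,-]
Step 1: ref 1 -> HIT, frames=[1,-]
Step 2: ref 4 -> FAULT, frames=[1,4]
Step 3: ref 5 -> FAULT, evict 4, frames=[1,5]
At step 3: evicted page 4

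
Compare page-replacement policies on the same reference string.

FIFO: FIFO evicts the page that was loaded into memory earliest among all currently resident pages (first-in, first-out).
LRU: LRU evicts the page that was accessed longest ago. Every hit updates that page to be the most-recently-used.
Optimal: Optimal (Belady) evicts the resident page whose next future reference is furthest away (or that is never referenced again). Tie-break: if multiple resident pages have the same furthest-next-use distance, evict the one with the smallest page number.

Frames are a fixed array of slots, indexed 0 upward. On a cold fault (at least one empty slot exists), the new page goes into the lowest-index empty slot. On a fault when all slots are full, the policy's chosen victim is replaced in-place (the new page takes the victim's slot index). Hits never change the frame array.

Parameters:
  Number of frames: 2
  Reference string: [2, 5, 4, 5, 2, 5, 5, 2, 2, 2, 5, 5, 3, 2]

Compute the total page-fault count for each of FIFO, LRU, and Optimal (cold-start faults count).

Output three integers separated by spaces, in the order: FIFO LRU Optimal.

Answer: 7 6 5

Derivation:
--- FIFO ---
  step 0: ref 2 -> FAULT, frames=[2,-] (faults so far: 1)
  step 1: ref 5 -> FAULT, frames=[2,5] (faults so far: 2)
  step 2: ref 4 -> FAULT, evict 2, frames=[4,5] (faults so far: 3)
  step 3: ref 5 -> HIT, frames=[4,5] (faults so far: 3)
  step 4: ref 2 -> FAULT, evict 5, frames=[4,2] (faults so far: 4)
  step 5: ref 5 -> FAULT, evict 4, frames=[5,2] (faults so far: 5)
  step 6: ref 5 -> HIT, frames=[5,2] (faults so far: 5)
  step 7: ref 2 -> HIT, frames=[5,2] (faults so far: 5)
  step 8: ref 2 -> HIT, frames=[5,2] (faults so far: 5)
  step 9: ref 2 -> HIT, frames=[5,2] (faults so far: 5)
  step 10: ref 5 -> HIT, frames=[5,2] (faults so far: 5)
  step 11: ref 5 -> HIT, frames=[5,2] (faults so far: 5)
  step 12: ref 3 -> FAULT, evict 2, frames=[5,3] (faults so far: 6)
  step 13: ref 2 -> FAULT, evict 5, frames=[2,3] (faults so far: 7)
  FIFO total faults: 7
--- LRU ---
  step 0: ref 2 -> FAULT, frames=[2,-] (faults so far: 1)
  step 1: ref 5 -> FAULT, frames=[2,5] (faults so far: 2)
  step 2: ref 4 -> FAULT, evict 2, frames=[4,5] (faults so far: 3)
  step 3: ref 5 -> HIT, frames=[4,5] (faults so far: 3)
  step 4: ref 2 -> FAULT, evict 4, frames=[2,5] (faults so far: 4)
  step 5: ref 5 -> HIT, frames=[2,5] (faults so far: 4)
  step 6: ref 5 -> HIT, frames=[2,5] (faults so far: 4)
  step 7: ref 2 -> HIT, frames=[2,5] (faults so far: 4)
  step 8: ref 2 -> HIT, frames=[2,5] (faults so far: 4)
  step 9: ref 2 -> HIT, frames=[2,5] (faults so far: 4)
  step 10: ref 5 -> HIT, frames=[2,5] (faults so far: 4)
  step 11: ref 5 -> HIT, frames=[2,5] (faults so far: 4)
  step 12: ref 3 -> FAULT, evict 2, frames=[3,5] (faults so far: 5)
  step 13: ref 2 -> FAULT, evict 5, frames=[3,2] (faults so far: 6)
  LRU total faults: 6
--- Optimal ---
  step 0: ref 2 -> FAULT, frames=[2,-] (faults so far: 1)
  step 1: ref 5 -> FAULT, frames=[2,5] (faults so far: 2)
  step 2: ref 4 -> FAULT, evict 2, frames=[4,5] (faults so far: 3)
  step 3: ref 5 -> HIT, frames=[4,5] (faults so far: 3)
  step 4: ref 2 -> FAULT, evict 4, frames=[2,5] (faults so far: 4)
  step 5: ref 5 -> HIT, frames=[2,5] (faults so far: 4)
  step 6: ref 5 -> HIT, frames=[2,5] (faults so far: 4)
  step 7: ref 2 -> HIT, frames=[2,5] (faults so far: 4)
  step 8: ref 2 -> HIT, frames=[2,5] (faults so far: 4)
  step 9: ref 2 -> HIT, frames=[2,5] (faults so far: 4)
  step 10: ref 5 -> HIT, frames=[2,5] (faults so far: 4)
  step 11: ref 5 -> HIT, frames=[2,5] (faults so far: 4)
  step 12: ref 3 -> FAULT, evict 5, frames=[2,3] (faults so far: 5)
  step 13: ref 2 -> HIT, frames=[2,3] (faults so far: 5)
  Optimal total faults: 5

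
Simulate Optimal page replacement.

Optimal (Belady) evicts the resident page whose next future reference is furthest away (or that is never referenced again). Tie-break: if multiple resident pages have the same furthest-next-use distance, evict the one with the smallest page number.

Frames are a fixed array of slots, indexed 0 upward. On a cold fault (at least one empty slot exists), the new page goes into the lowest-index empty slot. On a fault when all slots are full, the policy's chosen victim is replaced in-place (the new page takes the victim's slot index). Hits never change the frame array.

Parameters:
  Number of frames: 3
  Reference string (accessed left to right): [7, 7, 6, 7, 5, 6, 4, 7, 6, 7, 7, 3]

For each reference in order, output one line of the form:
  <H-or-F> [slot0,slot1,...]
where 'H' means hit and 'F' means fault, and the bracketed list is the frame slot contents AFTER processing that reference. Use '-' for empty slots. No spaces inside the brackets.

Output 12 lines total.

F [7,-,-]
H [7,-,-]
F [7,6,-]
H [7,6,-]
F [7,6,5]
H [7,6,5]
F [7,6,4]
H [7,6,4]
H [7,6,4]
H [7,6,4]
H [7,6,4]
F [7,6,3]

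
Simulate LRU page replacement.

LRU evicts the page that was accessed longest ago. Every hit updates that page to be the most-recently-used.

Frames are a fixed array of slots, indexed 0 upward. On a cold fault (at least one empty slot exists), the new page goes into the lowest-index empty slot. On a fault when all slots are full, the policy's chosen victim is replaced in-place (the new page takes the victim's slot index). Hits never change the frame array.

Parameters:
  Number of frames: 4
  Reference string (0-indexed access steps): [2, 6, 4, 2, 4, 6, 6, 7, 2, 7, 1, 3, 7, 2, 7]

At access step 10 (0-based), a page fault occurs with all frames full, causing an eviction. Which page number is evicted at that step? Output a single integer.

Answer: 4

Derivation:
Step 0: ref 2 -> FAULT, frames=[2,-,-,-]
Step 1: ref 6 -> FAULT, frames=[2,6,-,-]
Step 2: ref 4 -> FAULT, frames=[2,6,4,-]
Step 3: ref 2 -> HIT, frames=[2,6,4,-]
Step 4: ref 4 -> HIT, frames=[2,6,4,-]
Step 5: ref 6 -> HIT, frames=[2,6,4,-]
Step 6: ref 6 -> HIT, frames=[2,6,4,-]
Step 7: ref 7 -> FAULT, frames=[2,6,4,7]
Step 8: ref 2 -> HIT, frames=[2,6,4,7]
Step 9: ref 7 -> HIT, frames=[2,6,4,7]
Step 10: ref 1 -> FAULT, evict 4, frames=[2,6,1,7]
At step 10: evicted page 4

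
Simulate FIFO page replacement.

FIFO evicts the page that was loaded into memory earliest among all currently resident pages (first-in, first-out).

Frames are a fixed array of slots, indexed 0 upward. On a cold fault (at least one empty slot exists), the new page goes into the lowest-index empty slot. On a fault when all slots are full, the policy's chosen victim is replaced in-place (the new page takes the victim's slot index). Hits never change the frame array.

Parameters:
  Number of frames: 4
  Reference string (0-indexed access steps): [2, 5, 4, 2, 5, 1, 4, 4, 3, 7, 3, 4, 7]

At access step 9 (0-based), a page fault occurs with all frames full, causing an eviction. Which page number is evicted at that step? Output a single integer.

Step 0: ref 2 -> FAULT, frames=[2,-,-,-]
Step 1: ref 5 -> FAULT, frames=[2,5,-,-]
Step 2: ref 4 -> FAULT, frames=[2,5,4,-]
Step 3: ref 2 -> HIT, frames=[2,5,4,-]
Step 4: ref 5 -> HIT, frames=[2,5,4,-]
Step 5: ref 1 -> FAULT, frames=[2,5,4,1]
Step 6: ref 4 -> HIT, frames=[2,5,4,1]
Step 7: ref 4 -> HIT, frames=[2,5,4,1]
Step 8: ref 3 -> FAULT, evict 2, frames=[3,5,4,1]
Step 9: ref 7 -> FAULT, evict 5, frames=[3,7,4,1]
At step 9: evicted page 5

Answer: 5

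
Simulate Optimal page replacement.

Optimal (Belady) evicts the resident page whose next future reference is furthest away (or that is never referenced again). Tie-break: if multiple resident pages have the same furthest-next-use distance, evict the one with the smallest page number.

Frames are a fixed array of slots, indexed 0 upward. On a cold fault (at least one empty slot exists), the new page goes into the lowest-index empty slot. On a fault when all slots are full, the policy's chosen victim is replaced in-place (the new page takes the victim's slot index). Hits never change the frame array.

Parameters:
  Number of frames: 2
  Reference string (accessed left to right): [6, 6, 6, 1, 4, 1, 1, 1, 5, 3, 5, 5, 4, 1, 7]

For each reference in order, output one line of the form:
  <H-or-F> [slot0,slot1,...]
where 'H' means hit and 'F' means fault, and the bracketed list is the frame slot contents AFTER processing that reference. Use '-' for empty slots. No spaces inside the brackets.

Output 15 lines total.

F [6,-]
H [6,-]
H [6,-]
F [6,1]
F [4,1]
H [4,1]
H [4,1]
H [4,1]
F [4,5]
F [3,5]
H [3,5]
H [3,5]
F [4,5]
F [1,5]
F [7,5]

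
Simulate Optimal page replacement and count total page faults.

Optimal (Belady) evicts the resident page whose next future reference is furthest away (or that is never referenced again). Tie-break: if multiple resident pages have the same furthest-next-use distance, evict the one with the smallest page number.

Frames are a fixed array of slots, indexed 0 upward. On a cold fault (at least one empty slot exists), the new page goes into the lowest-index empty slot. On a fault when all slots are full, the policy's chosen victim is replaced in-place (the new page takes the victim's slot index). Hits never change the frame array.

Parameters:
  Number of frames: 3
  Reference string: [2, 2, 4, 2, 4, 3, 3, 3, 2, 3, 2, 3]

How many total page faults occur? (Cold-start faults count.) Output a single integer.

Step 0: ref 2 → FAULT, frames=[2,-,-]
Step 1: ref 2 → HIT, frames=[2,-,-]
Step 2: ref 4 → FAULT, frames=[2,4,-]
Step 3: ref 2 → HIT, frames=[2,4,-]
Step 4: ref 4 → HIT, frames=[2,4,-]
Step 5: ref 3 → FAULT, frames=[2,4,3]
Step 6: ref 3 → HIT, frames=[2,4,3]
Step 7: ref 3 → HIT, frames=[2,4,3]
Step 8: ref 2 → HIT, frames=[2,4,3]
Step 9: ref 3 → HIT, frames=[2,4,3]
Step 10: ref 2 → HIT, frames=[2,4,3]
Step 11: ref 3 → HIT, frames=[2,4,3]
Total faults: 3

Answer: 3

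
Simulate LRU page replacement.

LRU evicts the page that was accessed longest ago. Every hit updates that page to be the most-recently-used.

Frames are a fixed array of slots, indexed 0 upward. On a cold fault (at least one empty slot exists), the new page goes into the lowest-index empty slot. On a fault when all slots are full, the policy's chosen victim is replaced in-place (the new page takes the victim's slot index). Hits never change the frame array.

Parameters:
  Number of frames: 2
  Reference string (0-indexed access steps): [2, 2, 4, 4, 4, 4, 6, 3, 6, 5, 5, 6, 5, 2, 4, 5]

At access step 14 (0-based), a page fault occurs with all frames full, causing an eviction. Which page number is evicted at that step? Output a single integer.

Step 0: ref 2 -> FAULT, frames=[2,-]
Step 1: ref 2 -> HIT, frames=[2,-]
Step 2: ref 4 -> FAULT, frames=[2,4]
Step 3: ref 4 -> HIT, frames=[2,4]
Step 4: ref 4 -> HIT, frames=[2,4]
Step 5: ref 4 -> HIT, frames=[2,4]
Step 6: ref 6 -> FAULT, evict 2, frames=[6,4]
Step 7: ref 3 -> FAULT, evict 4, frames=[6,3]
Step 8: ref 6 -> HIT, frames=[6,3]
Step 9: ref 5 -> FAULT, evict 3, frames=[6,5]
Step 10: ref 5 -> HIT, frames=[6,5]
Step 11: ref 6 -> HIT, frames=[6,5]
Step 12: ref 5 -> HIT, frames=[6,5]
Step 13: ref 2 -> FAULT, evict 6, frames=[2,5]
Step 14: ref 4 -> FAULT, evict 5, frames=[2,4]
At step 14: evicted page 5

Answer: 5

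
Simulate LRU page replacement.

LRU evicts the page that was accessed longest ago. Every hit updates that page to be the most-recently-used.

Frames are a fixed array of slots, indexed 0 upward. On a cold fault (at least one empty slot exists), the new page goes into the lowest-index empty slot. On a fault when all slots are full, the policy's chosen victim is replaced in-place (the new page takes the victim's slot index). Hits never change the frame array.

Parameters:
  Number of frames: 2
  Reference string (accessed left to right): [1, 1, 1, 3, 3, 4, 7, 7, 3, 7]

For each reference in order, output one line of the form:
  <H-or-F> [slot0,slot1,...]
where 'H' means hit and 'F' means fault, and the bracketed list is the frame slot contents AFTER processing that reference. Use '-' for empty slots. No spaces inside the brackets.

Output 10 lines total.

F [1,-]
H [1,-]
H [1,-]
F [1,3]
H [1,3]
F [4,3]
F [4,7]
H [4,7]
F [3,7]
H [3,7]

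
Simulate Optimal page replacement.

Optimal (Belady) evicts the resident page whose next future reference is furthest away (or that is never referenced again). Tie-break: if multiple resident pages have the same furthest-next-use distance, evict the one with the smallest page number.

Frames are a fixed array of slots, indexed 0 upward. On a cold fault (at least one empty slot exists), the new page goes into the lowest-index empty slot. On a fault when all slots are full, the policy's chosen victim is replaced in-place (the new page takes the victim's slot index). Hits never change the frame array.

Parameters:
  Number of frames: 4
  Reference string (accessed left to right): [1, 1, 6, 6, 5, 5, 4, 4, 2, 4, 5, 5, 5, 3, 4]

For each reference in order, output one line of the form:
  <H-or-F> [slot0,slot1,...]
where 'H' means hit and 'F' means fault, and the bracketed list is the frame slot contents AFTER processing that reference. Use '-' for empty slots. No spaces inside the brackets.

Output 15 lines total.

F [1,-,-,-]
H [1,-,-,-]
F [1,6,-,-]
H [1,6,-,-]
F [1,6,5,-]
H [1,6,5,-]
F [1,6,5,4]
H [1,6,5,4]
F [2,6,5,4]
H [2,6,5,4]
H [2,6,5,4]
H [2,6,5,4]
H [2,6,5,4]
F [3,6,5,4]
H [3,6,5,4]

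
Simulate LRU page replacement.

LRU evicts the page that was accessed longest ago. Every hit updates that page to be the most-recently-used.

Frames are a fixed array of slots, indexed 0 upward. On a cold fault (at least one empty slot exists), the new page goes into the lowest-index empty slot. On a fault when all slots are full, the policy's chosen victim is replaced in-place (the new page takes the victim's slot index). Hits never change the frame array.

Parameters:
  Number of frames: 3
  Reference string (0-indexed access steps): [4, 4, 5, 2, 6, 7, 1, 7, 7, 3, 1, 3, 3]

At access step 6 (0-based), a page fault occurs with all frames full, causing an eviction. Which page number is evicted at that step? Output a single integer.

Answer: 2

Derivation:
Step 0: ref 4 -> FAULT, frames=[4,-,-]
Step 1: ref 4 -> HIT, frames=[4,-,-]
Step 2: ref 5 -> FAULT, frames=[4,5,-]
Step 3: ref 2 -> FAULT, frames=[4,5,2]
Step 4: ref 6 -> FAULT, evict 4, frames=[6,5,2]
Step 5: ref 7 -> FAULT, evict 5, frames=[6,7,2]
Step 6: ref 1 -> FAULT, evict 2, frames=[6,7,1]
At step 6: evicted page 2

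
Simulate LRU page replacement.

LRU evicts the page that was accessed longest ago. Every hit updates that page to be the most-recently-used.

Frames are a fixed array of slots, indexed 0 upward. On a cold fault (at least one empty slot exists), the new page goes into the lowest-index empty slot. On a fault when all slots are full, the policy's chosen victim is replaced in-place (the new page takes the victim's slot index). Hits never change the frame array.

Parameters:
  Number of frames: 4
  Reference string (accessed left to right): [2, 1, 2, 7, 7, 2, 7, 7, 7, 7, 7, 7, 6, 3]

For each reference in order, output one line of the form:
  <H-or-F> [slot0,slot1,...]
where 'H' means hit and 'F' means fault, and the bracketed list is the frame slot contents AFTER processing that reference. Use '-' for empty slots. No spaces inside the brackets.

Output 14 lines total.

F [2,-,-,-]
F [2,1,-,-]
H [2,1,-,-]
F [2,1,7,-]
H [2,1,7,-]
H [2,1,7,-]
H [2,1,7,-]
H [2,1,7,-]
H [2,1,7,-]
H [2,1,7,-]
H [2,1,7,-]
H [2,1,7,-]
F [2,1,7,6]
F [2,3,7,6]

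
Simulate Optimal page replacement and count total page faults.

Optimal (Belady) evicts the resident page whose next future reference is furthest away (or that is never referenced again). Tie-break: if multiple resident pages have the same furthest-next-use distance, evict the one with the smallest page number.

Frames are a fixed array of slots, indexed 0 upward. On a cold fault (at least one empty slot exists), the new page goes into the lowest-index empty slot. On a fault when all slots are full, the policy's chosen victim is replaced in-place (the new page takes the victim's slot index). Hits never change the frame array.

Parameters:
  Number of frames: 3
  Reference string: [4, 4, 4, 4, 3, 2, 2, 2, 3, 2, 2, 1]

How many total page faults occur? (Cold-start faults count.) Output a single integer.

Answer: 4

Derivation:
Step 0: ref 4 → FAULT, frames=[4,-,-]
Step 1: ref 4 → HIT, frames=[4,-,-]
Step 2: ref 4 → HIT, frames=[4,-,-]
Step 3: ref 4 → HIT, frames=[4,-,-]
Step 4: ref 3 → FAULT, frames=[4,3,-]
Step 5: ref 2 → FAULT, frames=[4,3,2]
Step 6: ref 2 → HIT, frames=[4,3,2]
Step 7: ref 2 → HIT, frames=[4,3,2]
Step 8: ref 3 → HIT, frames=[4,3,2]
Step 9: ref 2 → HIT, frames=[4,3,2]
Step 10: ref 2 → HIT, frames=[4,3,2]
Step 11: ref 1 → FAULT (evict 2), frames=[4,3,1]
Total faults: 4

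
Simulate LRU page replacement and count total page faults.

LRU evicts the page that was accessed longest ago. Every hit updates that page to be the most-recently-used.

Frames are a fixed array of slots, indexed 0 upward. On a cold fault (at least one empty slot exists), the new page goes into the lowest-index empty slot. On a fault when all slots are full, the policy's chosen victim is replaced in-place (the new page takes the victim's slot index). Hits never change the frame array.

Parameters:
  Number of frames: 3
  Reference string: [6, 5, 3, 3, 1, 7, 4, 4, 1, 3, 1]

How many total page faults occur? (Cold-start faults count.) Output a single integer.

Answer: 7

Derivation:
Step 0: ref 6 → FAULT, frames=[6,-,-]
Step 1: ref 5 → FAULT, frames=[6,5,-]
Step 2: ref 3 → FAULT, frames=[6,5,3]
Step 3: ref 3 → HIT, frames=[6,5,3]
Step 4: ref 1 → FAULT (evict 6), frames=[1,5,3]
Step 5: ref 7 → FAULT (evict 5), frames=[1,7,3]
Step 6: ref 4 → FAULT (evict 3), frames=[1,7,4]
Step 7: ref 4 → HIT, frames=[1,7,4]
Step 8: ref 1 → HIT, frames=[1,7,4]
Step 9: ref 3 → FAULT (evict 7), frames=[1,3,4]
Step 10: ref 1 → HIT, frames=[1,3,4]
Total faults: 7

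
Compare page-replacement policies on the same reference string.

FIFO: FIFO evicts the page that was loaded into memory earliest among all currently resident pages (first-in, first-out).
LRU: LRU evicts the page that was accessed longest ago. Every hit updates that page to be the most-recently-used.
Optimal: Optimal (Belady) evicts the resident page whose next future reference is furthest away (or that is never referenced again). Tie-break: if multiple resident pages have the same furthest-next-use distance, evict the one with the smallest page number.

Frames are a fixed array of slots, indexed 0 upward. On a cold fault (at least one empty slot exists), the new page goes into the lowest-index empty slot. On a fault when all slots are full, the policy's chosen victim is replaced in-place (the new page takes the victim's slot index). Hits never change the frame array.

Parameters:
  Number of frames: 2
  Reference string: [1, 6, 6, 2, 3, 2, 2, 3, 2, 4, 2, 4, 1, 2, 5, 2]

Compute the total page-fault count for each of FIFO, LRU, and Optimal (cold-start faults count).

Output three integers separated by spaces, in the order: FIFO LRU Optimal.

--- FIFO ---
  step 0: ref 1 -> FAULT, frames=[1,-] (faults so far: 1)
  step 1: ref 6 -> FAULT, frames=[1,6] (faults so far: 2)
  step 2: ref 6 -> HIT, frames=[1,6] (faults so far: 2)
  step 3: ref 2 -> FAULT, evict 1, frames=[2,6] (faults so far: 3)
  step 4: ref 3 -> FAULT, evict 6, frames=[2,3] (faults so far: 4)
  step 5: ref 2 -> HIT, frames=[2,3] (faults so far: 4)
  step 6: ref 2 -> HIT, frames=[2,3] (faults so far: 4)
  step 7: ref 3 -> HIT, frames=[2,3] (faults so far: 4)
  step 8: ref 2 -> HIT, frames=[2,3] (faults so far: 4)
  step 9: ref 4 -> FAULT, evict 2, frames=[4,3] (faults so far: 5)
  step 10: ref 2 -> FAULT, evict 3, frames=[4,2] (faults so far: 6)
  step 11: ref 4 -> HIT, frames=[4,2] (faults so far: 6)
  step 12: ref 1 -> FAULT, evict 4, frames=[1,2] (faults so far: 7)
  step 13: ref 2 -> HIT, frames=[1,2] (faults so far: 7)
  step 14: ref 5 -> FAULT, evict 2, frames=[1,5] (faults so far: 8)
  step 15: ref 2 -> FAULT, evict 1, frames=[2,5] (faults so far: 9)
  FIFO total faults: 9
--- LRU ---
  step 0: ref 1 -> FAULT, frames=[1,-] (faults so far: 1)
  step 1: ref 6 -> FAULT, frames=[1,6] (faults so far: 2)
  step 2: ref 6 -> HIT, frames=[1,6] (faults so far: 2)
  step 3: ref 2 -> FAULT, evict 1, frames=[2,6] (faults so far: 3)
  step 4: ref 3 -> FAULT, evict 6, frames=[2,3] (faults so far: 4)
  step 5: ref 2 -> HIT, frames=[2,3] (faults so far: 4)
  step 6: ref 2 -> HIT, frames=[2,3] (faults so far: 4)
  step 7: ref 3 -> HIT, frames=[2,3] (faults so far: 4)
  step 8: ref 2 -> HIT, frames=[2,3] (faults so far: 4)
  step 9: ref 4 -> FAULT, evict 3, frames=[2,4] (faults so far: 5)
  step 10: ref 2 -> HIT, frames=[2,4] (faults so far: 5)
  step 11: ref 4 -> HIT, frames=[2,4] (faults so far: 5)
  step 12: ref 1 -> FAULT, evict 2, frames=[1,4] (faults so far: 6)
  step 13: ref 2 -> FAULT, evict 4, frames=[1,2] (faults so far: 7)
  step 14: ref 5 -> FAULT, evict 1, frames=[5,2] (faults so far: 8)
  step 15: ref 2 -> HIT, frames=[5,2] (faults so far: 8)
  LRU total faults: 8
--- Optimal ---
  step 0: ref 1 -> FAULT, frames=[1,-] (faults so far: 1)
  step 1: ref 6 -> FAULT, frames=[1,6] (faults so far: 2)
  step 2: ref 6 -> HIT, frames=[1,6] (faults so far: 2)
  step 3: ref 2 -> FAULT, evict 6, frames=[1,2] (faults so far: 3)
  step 4: ref 3 -> FAULT, evict 1, frames=[3,2] (faults so far: 4)
  step 5: ref 2 -> HIT, frames=[3,2] (faults so far: 4)
  step 6: ref 2 -> HIT, frames=[3,2] (faults so far: 4)
  step 7: ref 3 -> HIT, frames=[3,2] (faults so far: 4)
  step 8: ref 2 -> HIT, frames=[3,2] (faults so far: 4)
  step 9: ref 4 -> FAULT, evict 3, frames=[4,2] (faults so far: 5)
  step 10: ref 2 -> HIT, frames=[4,2] (faults so far: 5)
  step 11: ref 4 -> HIT, frames=[4,2] (faults so far: 5)
  step 12: ref 1 -> FAULT, evict 4, frames=[1,2] (faults so far: 6)
  step 13: ref 2 -> HIT, frames=[1,2] (faults so far: 6)
  step 14: ref 5 -> FAULT, evict 1, frames=[5,2] (faults so far: 7)
  step 15: ref 2 -> HIT, frames=[5,2] (faults so far: 7)
  Optimal total faults: 7

Answer: 9 8 7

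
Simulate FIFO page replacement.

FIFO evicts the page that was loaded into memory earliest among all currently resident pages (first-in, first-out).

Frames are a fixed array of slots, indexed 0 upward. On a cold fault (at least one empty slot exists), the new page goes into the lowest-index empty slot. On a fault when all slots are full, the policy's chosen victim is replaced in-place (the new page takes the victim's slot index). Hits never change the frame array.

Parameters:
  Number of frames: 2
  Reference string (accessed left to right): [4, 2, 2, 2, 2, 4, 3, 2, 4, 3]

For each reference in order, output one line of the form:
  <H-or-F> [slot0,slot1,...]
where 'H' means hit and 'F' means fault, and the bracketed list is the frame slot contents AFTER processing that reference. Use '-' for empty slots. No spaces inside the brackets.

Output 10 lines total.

F [4,-]
F [4,2]
H [4,2]
H [4,2]
H [4,2]
H [4,2]
F [3,2]
H [3,2]
F [3,4]
H [3,4]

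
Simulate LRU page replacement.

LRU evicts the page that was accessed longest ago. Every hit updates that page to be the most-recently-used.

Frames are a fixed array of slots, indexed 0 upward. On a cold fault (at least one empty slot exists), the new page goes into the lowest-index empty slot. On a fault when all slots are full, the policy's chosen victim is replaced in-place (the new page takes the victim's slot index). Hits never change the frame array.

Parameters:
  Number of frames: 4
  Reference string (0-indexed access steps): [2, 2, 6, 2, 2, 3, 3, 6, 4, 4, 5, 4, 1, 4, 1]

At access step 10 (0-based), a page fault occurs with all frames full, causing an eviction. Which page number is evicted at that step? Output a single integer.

Step 0: ref 2 -> FAULT, frames=[2,-,-,-]
Step 1: ref 2 -> HIT, frames=[2,-,-,-]
Step 2: ref 6 -> FAULT, frames=[2,6,-,-]
Step 3: ref 2 -> HIT, frames=[2,6,-,-]
Step 4: ref 2 -> HIT, frames=[2,6,-,-]
Step 5: ref 3 -> FAULT, frames=[2,6,3,-]
Step 6: ref 3 -> HIT, frames=[2,6,3,-]
Step 7: ref 6 -> HIT, frames=[2,6,3,-]
Step 8: ref 4 -> FAULT, frames=[2,6,3,4]
Step 9: ref 4 -> HIT, frames=[2,6,3,4]
Step 10: ref 5 -> FAULT, evict 2, frames=[5,6,3,4]
At step 10: evicted page 2

Answer: 2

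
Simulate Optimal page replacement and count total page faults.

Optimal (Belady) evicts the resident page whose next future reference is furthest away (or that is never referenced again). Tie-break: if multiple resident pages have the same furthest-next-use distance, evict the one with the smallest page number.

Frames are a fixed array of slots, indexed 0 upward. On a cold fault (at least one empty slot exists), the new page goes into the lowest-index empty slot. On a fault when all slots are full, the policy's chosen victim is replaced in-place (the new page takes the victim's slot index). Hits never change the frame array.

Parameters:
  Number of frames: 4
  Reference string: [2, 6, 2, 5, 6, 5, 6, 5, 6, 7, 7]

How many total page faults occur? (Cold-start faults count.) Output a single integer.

Answer: 4

Derivation:
Step 0: ref 2 → FAULT, frames=[2,-,-,-]
Step 1: ref 6 → FAULT, frames=[2,6,-,-]
Step 2: ref 2 → HIT, frames=[2,6,-,-]
Step 3: ref 5 → FAULT, frames=[2,6,5,-]
Step 4: ref 6 → HIT, frames=[2,6,5,-]
Step 5: ref 5 → HIT, frames=[2,6,5,-]
Step 6: ref 6 → HIT, frames=[2,6,5,-]
Step 7: ref 5 → HIT, frames=[2,6,5,-]
Step 8: ref 6 → HIT, frames=[2,6,5,-]
Step 9: ref 7 → FAULT, frames=[2,6,5,7]
Step 10: ref 7 → HIT, frames=[2,6,5,7]
Total faults: 4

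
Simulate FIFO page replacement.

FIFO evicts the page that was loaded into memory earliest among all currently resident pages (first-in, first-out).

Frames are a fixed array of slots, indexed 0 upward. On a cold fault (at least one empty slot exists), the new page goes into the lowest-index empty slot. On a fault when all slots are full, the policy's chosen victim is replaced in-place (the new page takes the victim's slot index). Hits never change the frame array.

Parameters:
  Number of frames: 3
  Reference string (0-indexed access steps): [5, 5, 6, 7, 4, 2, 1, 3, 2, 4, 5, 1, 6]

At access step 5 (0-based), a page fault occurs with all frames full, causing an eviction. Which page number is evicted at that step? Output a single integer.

Answer: 6

Derivation:
Step 0: ref 5 -> FAULT, frames=[5,-,-]
Step 1: ref 5 -> HIT, frames=[5,-,-]
Step 2: ref 6 -> FAULT, frames=[5,6,-]
Step 3: ref 7 -> FAULT, frames=[5,6,7]
Step 4: ref 4 -> FAULT, evict 5, frames=[4,6,7]
Step 5: ref 2 -> FAULT, evict 6, frames=[4,2,7]
At step 5: evicted page 6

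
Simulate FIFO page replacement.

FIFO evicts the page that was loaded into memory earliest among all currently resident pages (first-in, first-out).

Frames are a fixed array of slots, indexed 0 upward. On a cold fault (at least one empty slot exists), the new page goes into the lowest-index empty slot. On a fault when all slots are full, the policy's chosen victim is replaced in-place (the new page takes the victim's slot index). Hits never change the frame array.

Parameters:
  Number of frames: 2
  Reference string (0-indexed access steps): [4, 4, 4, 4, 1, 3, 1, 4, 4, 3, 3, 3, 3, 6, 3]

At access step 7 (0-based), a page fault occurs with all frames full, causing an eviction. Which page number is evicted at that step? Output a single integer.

Answer: 1

Derivation:
Step 0: ref 4 -> FAULT, frames=[4,-]
Step 1: ref 4 -> HIT, frames=[4,-]
Step 2: ref 4 -> HIT, frames=[4,-]
Step 3: ref 4 -> HIT, frames=[4,-]
Step 4: ref 1 -> FAULT, frames=[4,1]
Step 5: ref 3 -> FAULT, evict 4, frames=[3,1]
Step 6: ref 1 -> HIT, frames=[3,1]
Step 7: ref 4 -> FAULT, evict 1, frames=[3,4]
At step 7: evicted page 1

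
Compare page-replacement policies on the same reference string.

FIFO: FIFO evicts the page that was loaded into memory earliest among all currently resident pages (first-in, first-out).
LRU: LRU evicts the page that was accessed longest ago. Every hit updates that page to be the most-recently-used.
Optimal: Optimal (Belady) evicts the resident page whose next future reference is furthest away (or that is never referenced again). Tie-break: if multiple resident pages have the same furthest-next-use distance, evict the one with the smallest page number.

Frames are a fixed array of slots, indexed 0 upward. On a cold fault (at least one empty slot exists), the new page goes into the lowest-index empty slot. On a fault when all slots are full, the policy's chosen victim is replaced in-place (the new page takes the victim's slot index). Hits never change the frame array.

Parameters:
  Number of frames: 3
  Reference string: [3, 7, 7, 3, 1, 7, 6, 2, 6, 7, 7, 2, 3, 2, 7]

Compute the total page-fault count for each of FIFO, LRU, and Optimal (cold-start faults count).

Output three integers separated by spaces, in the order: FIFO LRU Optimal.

Answer: 7 6 6

Derivation:
--- FIFO ---
  step 0: ref 3 -> FAULT, frames=[3,-,-] (faults so far: 1)
  step 1: ref 7 -> FAULT, frames=[3,7,-] (faults so far: 2)
  step 2: ref 7 -> HIT, frames=[3,7,-] (faults so far: 2)
  step 3: ref 3 -> HIT, frames=[3,7,-] (faults so far: 2)
  step 4: ref 1 -> FAULT, frames=[3,7,1] (faults so far: 3)
  step 5: ref 7 -> HIT, frames=[3,7,1] (faults so far: 3)
  step 6: ref 6 -> FAULT, evict 3, frames=[6,7,1] (faults so far: 4)
  step 7: ref 2 -> FAULT, evict 7, frames=[6,2,1] (faults so far: 5)
  step 8: ref 6 -> HIT, frames=[6,2,1] (faults so far: 5)
  step 9: ref 7 -> FAULT, evict 1, frames=[6,2,7] (faults so far: 6)
  step 10: ref 7 -> HIT, frames=[6,2,7] (faults so far: 6)
  step 11: ref 2 -> HIT, frames=[6,2,7] (faults so far: 6)
  step 12: ref 3 -> FAULT, evict 6, frames=[3,2,7] (faults so far: 7)
  step 13: ref 2 -> HIT, frames=[3,2,7] (faults so far: 7)
  step 14: ref 7 -> HIT, frames=[3,2,7] (faults so far: 7)
  FIFO total faults: 7
--- LRU ---
  step 0: ref 3 -> FAULT, frames=[3,-,-] (faults so far: 1)
  step 1: ref 7 -> FAULT, frames=[3,7,-] (faults so far: 2)
  step 2: ref 7 -> HIT, frames=[3,7,-] (faults so far: 2)
  step 3: ref 3 -> HIT, frames=[3,7,-] (faults so far: 2)
  step 4: ref 1 -> FAULT, frames=[3,7,1] (faults so far: 3)
  step 5: ref 7 -> HIT, frames=[3,7,1] (faults so far: 3)
  step 6: ref 6 -> FAULT, evict 3, frames=[6,7,1] (faults so far: 4)
  step 7: ref 2 -> FAULT, evict 1, frames=[6,7,2] (faults so far: 5)
  step 8: ref 6 -> HIT, frames=[6,7,2] (faults so far: 5)
  step 9: ref 7 -> HIT, frames=[6,7,2] (faults so far: 5)
  step 10: ref 7 -> HIT, frames=[6,7,2] (faults so far: 5)
  step 11: ref 2 -> HIT, frames=[6,7,2] (faults so far: 5)
  step 12: ref 3 -> FAULT, evict 6, frames=[3,7,2] (faults so far: 6)
  step 13: ref 2 -> HIT, frames=[3,7,2] (faults so far: 6)
  step 14: ref 7 -> HIT, frames=[3,7,2] (faults so far: 6)
  LRU total faults: 6
--- Optimal ---
  step 0: ref 3 -> FAULT, frames=[3,-,-] (faults so far: 1)
  step 1: ref 7 -> FAULT, frames=[3,7,-] (faults so far: 2)
  step 2: ref 7 -> HIT, frames=[3,7,-] (faults so far: 2)
  step 3: ref 3 -> HIT, frames=[3,7,-] (faults so far: 2)
  step 4: ref 1 -> FAULT, frames=[3,7,1] (faults so far: 3)
  step 5: ref 7 -> HIT, frames=[3,7,1] (faults so far: 3)
  step 6: ref 6 -> FAULT, evict 1, frames=[3,7,6] (faults so far: 4)
  step 7: ref 2 -> FAULT, evict 3, frames=[2,7,6] (faults so far: 5)
  step 8: ref 6 -> HIT, frames=[2,7,6] (faults so far: 5)
  step 9: ref 7 -> HIT, frames=[2,7,6] (faults so far: 5)
  step 10: ref 7 -> HIT, frames=[2,7,6] (faults so far: 5)
  step 11: ref 2 -> HIT, frames=[2,7,6] (faults so far: 5)
  step 12: ref 3 -> FAULT, evict 6, frames=[2,7,3] (faults so far: 6)
  step 13: ref 2 -> HIT, frames=[2,7,3] (faults so far: 6)
  step 14: ref 7 -> HIT, frames=[2,7,3] (faults so far: 6)
  Optimal total faults: 6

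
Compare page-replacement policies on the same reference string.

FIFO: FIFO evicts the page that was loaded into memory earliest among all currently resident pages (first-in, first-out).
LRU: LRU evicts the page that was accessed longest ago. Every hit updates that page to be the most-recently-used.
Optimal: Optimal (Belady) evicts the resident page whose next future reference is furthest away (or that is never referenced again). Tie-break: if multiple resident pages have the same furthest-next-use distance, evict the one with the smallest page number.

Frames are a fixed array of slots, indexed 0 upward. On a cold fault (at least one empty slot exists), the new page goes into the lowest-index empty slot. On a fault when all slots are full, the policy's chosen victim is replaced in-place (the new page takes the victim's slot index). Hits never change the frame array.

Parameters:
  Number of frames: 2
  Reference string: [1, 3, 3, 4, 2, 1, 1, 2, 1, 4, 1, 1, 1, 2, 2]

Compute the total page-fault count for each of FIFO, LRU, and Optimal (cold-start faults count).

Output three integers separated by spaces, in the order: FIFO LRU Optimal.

Answer: 7 7 6

Derivation:
--- FIFO ---
  step 0: ref 1 -> FAULT, frames=[1,-] (faults so far: 1)
  step 1: ref 3 -> FAULT, frames=[1,3] (faults so far: 2)
  step 2: ref 3 -> HIT, frames=[1,3] (faults so far: 2)
  step 3: ref 4 -> FAULT, evict 1, frames=[4,3] (faults so far: 3)
  step 4: ref 2 -> FAULT, evict 3, frames=[4,2] (faults so far: 4)
  step 5: ref 1 -> FAULT, evict 4, frames=[1,2] (faults so far: 5)
  step 6: ref 1 -> HIT, frames=[1,2] (faults so far: 5)
  step 7: ref 2 -> HIT, frames=[1,2] (faults so far: 5)
  step 8: ref 1 -> HIT, frames=[1,2] (faults so far: 5)
  step 9: ref 4 -> FAULT, evict 2, frames=[1,4] (faults so far: 6)
  step 10: ref 1 -> HIT, frames=[1,4] (faults so far: 6)
  step 11: ref 1 -> HIT, frames=[1,4] (faults so far: 6)
  step 12: ref 1 -> HIT, frames=[1,4] (faults so far: 6)
  step 13: ref 2 -> FAULT, evict 1, frames=[2,4] (faults so far: 7)
  step 14: ref 2 -> HIT, frames=[2,4] (faults so far: 7)
  FIFO total faults: 7
--- LRU ---
  step 0: ref 1 -> FAULT, frames=[1,-] (faults so far: 1)
  step 1: ref 3 -> FAULT, frames=[1,3] (faults so far: 2)
  step 2: ref 3 -> HIT, frames=[1,3] (faults so far: 2)
  step 3: ref 4 -> FAULT, evict 1, frames=[4,3] (faults so far: 3)
  step 4: ref 2 -> FAULT, evict 3, frames=[4,2] (faults so far: 4)
  step 5: ref 1 -> FAULT, evict 4, frames=[1,2] (faults so far: 5)
  step 6: ref 1 -> HIT, frames=[1,2] (faults so far: 5)
  step 7: ref 2 -> HIT, frames=[1,2] (faults so far: 5)
  step 8: ref 1 -> HIT, frames=[1,2] (faults so far: 5)
  step 9: ref 4 -> FAULT, evict 2, frames=[1,4] (faults so far: 6)
  step 10: ref 1 -> HIT, frames=[1,4] (faults so far: 6)
  step 11: ref 1 -> HIT, frames=[1,4] (faults so far: 6)
  step 12: ref 1 -> HIT, frames=[1,4] (faults so far: 6)
  step 13: ref 2 -> FAULT, evict 4, frames=[1,2] (faults so far: 7)
  step 14: ref 2 -> HIT, frames=[1,2] (faults so far: 7)
  LRU total faults: 7
--- Optimal ---
  step 0: ref 1 -> FAULT, frames=[1,-] (faults so far: 1)
  step 1: ref 3 -> FAULT, frames=[1,3] (faults so far: 2)
  step 2: ref 3 -> HIT, frames=[1,3] (faults so far: 2)
  step 3: ref 4 -> FAULT, evict 3, frames=[1,4] (faults so far: 3)
  step 4: ref 2 -> FAULT, evict 4, frames=[1,2] (faults so far: 4)
  step 5: ref 1 -> HIT, frames=[1,2] (faults so far: 4)
  step 6: ref 1 -> HIT, frames=[1,2] (faults so far: 4)
  step 7: ref 2 -> HIT, frames=[1,2] (faults so far: 4)
  step 8: ref 1 -> HIT, frames=[1,2] (faults so far: 4)
  step 9: ref 4 -> FAULT, evict 2, frames=[1,4] (faults so far: 5)
  step 10: ref 1 -> HIT, frames=[1,4] (faults so far: 5)
  step 11: ref 1 -> HIT, frames=[1,4] (faults so far: 5)
  step 12: ref 1 -> HIT, frames=[1,4] (faults so far: 5)
  step 13: ref 2 -> FAULT, evict 1, frames=[2,4] (faults so far: 6)
  step 14: ref 2 -> HIT, frames=[2,4] (faults so far: 6)
  Optimal total faults: 6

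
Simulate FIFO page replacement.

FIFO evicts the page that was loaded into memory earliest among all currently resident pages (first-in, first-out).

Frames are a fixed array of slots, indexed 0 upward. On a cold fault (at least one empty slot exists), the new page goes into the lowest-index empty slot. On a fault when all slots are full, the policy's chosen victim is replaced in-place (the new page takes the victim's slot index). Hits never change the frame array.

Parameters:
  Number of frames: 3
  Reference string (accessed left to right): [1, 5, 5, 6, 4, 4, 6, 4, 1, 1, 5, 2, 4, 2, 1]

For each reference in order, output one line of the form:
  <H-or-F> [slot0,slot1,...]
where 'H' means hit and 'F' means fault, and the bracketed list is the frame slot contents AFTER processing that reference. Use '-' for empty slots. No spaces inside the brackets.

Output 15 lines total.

F [1,-,-]
F [1,5,-]
H [1,5,-]
F [1,5,6]
F [4,5,6]
H [4,5,6]
H [4,5,6]
H [4,5,6]
F [4,1,6]
H [4,1,6]
F [4,1,5]
F [2,1,5]
F [2,4,5]
H [2,4,5]
F [2,4,1]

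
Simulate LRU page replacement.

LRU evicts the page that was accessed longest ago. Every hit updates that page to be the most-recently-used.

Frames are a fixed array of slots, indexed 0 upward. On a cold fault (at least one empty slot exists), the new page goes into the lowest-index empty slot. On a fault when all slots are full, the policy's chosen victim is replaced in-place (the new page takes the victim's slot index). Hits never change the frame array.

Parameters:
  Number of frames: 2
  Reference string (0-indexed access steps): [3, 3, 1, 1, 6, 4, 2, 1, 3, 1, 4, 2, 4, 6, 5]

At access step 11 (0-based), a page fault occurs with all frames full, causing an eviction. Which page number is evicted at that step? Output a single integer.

Answer: 1

Derivation:
Step 0: ref 3 -> FAULT, frames=[3,-]
Step 1: ref 3 -> HIT, frames=[3,-]
Step 2: ref 1 -> FAULT, frames=[3,1]
Step 3: ref 1 -> HIT, frames=[3,1]
Step 4: ref 6 -> FAULT, evict 3, frames=[6,1]
Step 5: ref 4 -> FAULT, evict 1, frames=[6,4]
Step 6: ref 2 -> FAULT, evict 6, frames=[2,4]
Step 7: ref 1 -> FAULT, evict 4, frames=[2,1]
Step 8: ref 3 -> FAULT, evict 2, frames=[3,1]
Step 9: ref 1 -> HIT, frames=[3,1]
Step 10: ref 4 -> FAULT, evict 3, frames=[4,1]
Step 11: ref 2 -> FAULT, evict 1, frames=[4,2]
At step 11: evicted page 1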